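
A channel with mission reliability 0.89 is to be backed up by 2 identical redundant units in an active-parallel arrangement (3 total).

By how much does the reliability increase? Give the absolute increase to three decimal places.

R_before = 0.89
R_after = 1 − (1 − 0.89)^3 = 0.999
ΔR = 0.999 − 0.89 = 0.109

0.109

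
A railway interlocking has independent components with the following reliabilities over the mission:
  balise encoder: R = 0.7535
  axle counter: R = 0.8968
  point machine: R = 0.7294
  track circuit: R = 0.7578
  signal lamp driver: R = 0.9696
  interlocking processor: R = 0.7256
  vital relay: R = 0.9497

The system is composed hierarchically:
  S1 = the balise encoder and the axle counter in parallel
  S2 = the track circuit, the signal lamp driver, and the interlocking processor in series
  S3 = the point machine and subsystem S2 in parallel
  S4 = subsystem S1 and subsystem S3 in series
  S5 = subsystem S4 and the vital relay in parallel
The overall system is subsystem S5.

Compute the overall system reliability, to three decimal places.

0.993

Parallel (balise encoder and axle counter): 1 − (1 − 0.75350)(1 − 0.89680) = 0.97456
Series (track circuit, signal lamp driver, and interlocking processor): 0.75780 × 0.96960 × 0.72560 = 0.53314
Parallel (point machine and [0.53314]): 1 − (1 − 0.72940)(1 − 0.53314) = 0.87367
Series ([0.97456] and [0.87367]): 0.97456 × 0.87367 = 0.85144
Parallel ([0.85144] and vital relay): 1 − (1 − 0.85144)(1 − 0.94970) = 0.993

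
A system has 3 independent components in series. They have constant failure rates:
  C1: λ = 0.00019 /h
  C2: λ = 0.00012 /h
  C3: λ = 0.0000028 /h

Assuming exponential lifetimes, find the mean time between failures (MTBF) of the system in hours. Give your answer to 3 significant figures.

3200

Series of exponential components: λ_sys = Σ λ_i
λ_sys = 0.00019 + 0.00012 + 0.0000028 = 3.1280e-04 /h
MTBF = 1 / λ_sys = 3200 h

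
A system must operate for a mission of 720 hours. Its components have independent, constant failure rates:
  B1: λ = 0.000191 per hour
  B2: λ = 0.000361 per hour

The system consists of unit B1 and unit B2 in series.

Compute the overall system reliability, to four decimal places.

0.6720

R(B1) = exp(−0.000191 × 720) = 0.871517
R(B2) = exp(−0.000361 × 720) = 0.771113
Series (B1 and B2): 0.871517 × 0.771113 = 0.6720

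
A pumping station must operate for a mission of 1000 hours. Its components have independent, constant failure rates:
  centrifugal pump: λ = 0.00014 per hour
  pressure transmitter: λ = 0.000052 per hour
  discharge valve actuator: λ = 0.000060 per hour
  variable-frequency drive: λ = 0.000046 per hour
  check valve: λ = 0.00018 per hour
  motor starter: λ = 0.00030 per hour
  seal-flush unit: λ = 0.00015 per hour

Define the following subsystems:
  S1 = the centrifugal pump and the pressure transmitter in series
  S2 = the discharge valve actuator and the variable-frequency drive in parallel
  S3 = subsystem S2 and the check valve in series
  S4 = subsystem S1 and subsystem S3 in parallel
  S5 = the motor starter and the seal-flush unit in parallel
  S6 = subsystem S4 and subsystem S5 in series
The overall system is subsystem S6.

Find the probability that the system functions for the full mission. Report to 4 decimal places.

R(centrifugal pump) = exp(−0.00014 × 1000) = 0.869358
R(pressure transmitter) = exp(−0.000052 × 1000) = 0.949329
R(discharge valve actuator) = exp(−0.000060 × 1000) = 0.941765
R(variable-frequency drive) = exp(−0.000046 × 1000) = 0.955042
R(check valve) = exp(−0.00018 × 1000) = 0.835270
R(motor starter) = exp(−0.00030 × 1000) = 0.740818
R(seal-flush unit) = exp(−0.00015 × 1000) = 0.860708
Series (centrifugal pump and pressure transmitter): 0.869358 × 0.949329 = 0.825307
Parallel (discharge valve actuator and variable-frequency drive): 1 − (1 − 0.941765)(1 − 0.955042) = 0.997382
Series ([0.997382] and check valve): 0.997382 × 0.835270 = 0.833083
Parallel ([0.825307] and [0.833083]): 1 − (1 − 0.825307)(1 − 0.833083) = 0.970841
Parallel (motor starter and seal-flush unit): 1 − (1 − 0.740818)(1 − 0.860708) = 0.963898
Series ([0.970841] and [0.963898]): 0.970841 × 0.963898 = 0.9358

0.9358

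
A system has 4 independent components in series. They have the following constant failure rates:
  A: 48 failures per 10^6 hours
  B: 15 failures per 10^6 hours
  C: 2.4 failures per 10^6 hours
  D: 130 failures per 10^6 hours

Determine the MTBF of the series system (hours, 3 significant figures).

Series of exponential components: λ_sys = Σ λ_i
λ_sys = 0.000048 + 0.000015 + 0.0000024 + 0.00013 = 1.9540e-04 /h
MTBF = 1 / λ_sys = 5120 h

5120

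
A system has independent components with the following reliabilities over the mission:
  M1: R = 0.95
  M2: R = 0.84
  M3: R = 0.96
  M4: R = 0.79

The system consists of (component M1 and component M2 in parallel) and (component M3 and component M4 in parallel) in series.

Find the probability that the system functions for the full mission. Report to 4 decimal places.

0.9837

Parallel (M1 and M2): 1 − (1 − 0.950000)(1 − 0.840000) = 0.992000
Parallel (M3 and M4): 1 − (1 − 0.960000)(1 − 0.790000) = 0.991600
Series ([0.992000] and [0.991600]): 0.992000 × 0.991600 = 0.9837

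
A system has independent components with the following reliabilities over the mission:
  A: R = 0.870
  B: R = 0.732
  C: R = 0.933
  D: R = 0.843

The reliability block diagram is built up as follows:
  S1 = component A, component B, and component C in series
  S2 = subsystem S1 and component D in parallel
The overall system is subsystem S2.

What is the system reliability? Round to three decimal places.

Series (A, B, and C): 0.87000 × 0.73200 × 0.93300 = 0.59417
Parallel ([0.59417] and D): 1 − (1 − 0.59417)(1 − 0.84300) = 0.936

0.936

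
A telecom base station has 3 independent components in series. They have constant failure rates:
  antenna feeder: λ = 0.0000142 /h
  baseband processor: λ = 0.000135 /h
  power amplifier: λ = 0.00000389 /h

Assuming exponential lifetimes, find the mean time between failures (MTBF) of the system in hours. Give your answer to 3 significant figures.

6530

Series of exponential components: λ_sys = Σ λ_i
λ_sys = 0.0000142 + 0.000135 + 0.00000389 = 1.5309e-04 /h
MTBF = 1 / λ_sys = 6530 h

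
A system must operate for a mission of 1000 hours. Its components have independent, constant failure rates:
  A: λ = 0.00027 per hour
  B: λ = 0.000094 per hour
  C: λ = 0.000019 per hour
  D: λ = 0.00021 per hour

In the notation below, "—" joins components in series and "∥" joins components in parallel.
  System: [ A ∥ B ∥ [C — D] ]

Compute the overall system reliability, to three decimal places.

0.996

R(A) = exp(−0.00027 × 1000) = 0.76338
R(B) = exp(−0.000094 × 1000) = 0.91028
R(C) = exp(−0.000019 × 1000) = 0.98118
R(D) = exp(−0.00021 × 1000) = 0.81058
Series (C and D): 0.98118 × 0.81058 = 0.79532
Parallel (A, B, and [0.79532]): 1 − (1 − 0.76338)(1 − 0.91028)(1 − 0.79532) = 0.996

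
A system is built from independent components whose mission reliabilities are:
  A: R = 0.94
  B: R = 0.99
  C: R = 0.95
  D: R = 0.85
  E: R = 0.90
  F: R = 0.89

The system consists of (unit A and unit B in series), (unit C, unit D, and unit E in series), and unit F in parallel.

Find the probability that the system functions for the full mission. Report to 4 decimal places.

Series (A and B): 0.940000 × 0.990000 = 0.930600
Series (C, D, and E): 0.950000 × 0.850000 × 0.900000 = 0.726750
Parallel ([0.930600], [0.726750], and F): 1 − (1 − 0.930600)(1 − 0.726750)(1 − 0.890000) = 0.9979

0.9979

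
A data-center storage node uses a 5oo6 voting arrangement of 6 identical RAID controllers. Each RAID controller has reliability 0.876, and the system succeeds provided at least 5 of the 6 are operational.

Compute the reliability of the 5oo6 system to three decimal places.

0.836

R = Σ_{i=5}^{6} C(6,i) p^i (1−p)^{6−i} with p = 0.876
C(6,5)·0.876^5·0.124^1 = 0.38379
C(6,6)·0.876^6·0.124^0 = 0.45188
Sum = 0.836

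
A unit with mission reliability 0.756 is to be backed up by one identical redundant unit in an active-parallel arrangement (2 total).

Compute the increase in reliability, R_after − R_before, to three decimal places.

R_before = 0.756
R_after = 1 − (1 − 0.756)^2 = 0.940
ΔR = 0.940 − 0.756 = 0.184

0.184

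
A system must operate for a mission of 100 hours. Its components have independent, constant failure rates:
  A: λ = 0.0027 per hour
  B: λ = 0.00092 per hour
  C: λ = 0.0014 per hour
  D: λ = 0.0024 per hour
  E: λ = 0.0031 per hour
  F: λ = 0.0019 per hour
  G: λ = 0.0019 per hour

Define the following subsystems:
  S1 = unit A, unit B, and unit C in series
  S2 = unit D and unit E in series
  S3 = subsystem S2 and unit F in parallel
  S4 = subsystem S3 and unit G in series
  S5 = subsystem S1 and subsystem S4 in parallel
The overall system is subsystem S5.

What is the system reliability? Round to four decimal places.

0.9078

R(A) = exp(−0.0027 × 100) = 0.763379
R(B) = exp(−0.00092 × 100) = 0.912105
R(C) = exp(−0.0014 × 100) = 0.869358
R(D) = exp(−0.0024 × 100) = 0.786628
R(E) = exp(−0.0031 × 100) = 0.733447
R(F) = exp(−0.0019 × 100) = 0.826959
R(G) = exp(−0.0019 × 100) = 0.826959
Series (A, B, and C): 0.763379 × 0.912105 × 0.869358 = 0.605318
Series (D and E): 0.786628 × 0.733447 = 0.576950
Parallel ([0.576950] and F): 1 − (1 − 0.576950)(1 − 0.826959) = 0.926795
Series ([0.926795] and G): 0.926795 × 0.826959 = 0.766421
Parallel ([0.605318] and [0.766421]): 1 − (1 − 0.605318)(1 − 0.766421) = 0.9078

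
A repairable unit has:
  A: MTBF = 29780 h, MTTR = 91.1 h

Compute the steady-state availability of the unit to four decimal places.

A(A) = MTBF/(MTBF+MTTR) = 29780/(29780+91.1) = 0.9970

0.9970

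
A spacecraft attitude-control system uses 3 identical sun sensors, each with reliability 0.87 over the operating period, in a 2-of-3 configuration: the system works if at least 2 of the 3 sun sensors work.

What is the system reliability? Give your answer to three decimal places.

0.954

R = Σ_{i=2}^{3} C(3,i) p^i (1−p)^{3−i} with p = 0.87
C(3,2)·0.87^2·0.13^1 = 0.29519
C(3,3)·0.87^3·0.13^0 = 0.65850
Sum = 0.954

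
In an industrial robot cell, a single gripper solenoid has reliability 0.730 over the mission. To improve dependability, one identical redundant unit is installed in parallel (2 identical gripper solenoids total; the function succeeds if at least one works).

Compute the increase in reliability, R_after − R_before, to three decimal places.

0.197

R_before = 0.730
R_after = 1 − (1 − 0.730)^2 = 0.927
ΔR = 0.927 − 0.730 = 0.197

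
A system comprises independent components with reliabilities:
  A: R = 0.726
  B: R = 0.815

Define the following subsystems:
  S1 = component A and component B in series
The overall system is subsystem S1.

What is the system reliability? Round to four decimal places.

0.5917

Series (A and B): 0.726000 × 0.815000 = 0.5917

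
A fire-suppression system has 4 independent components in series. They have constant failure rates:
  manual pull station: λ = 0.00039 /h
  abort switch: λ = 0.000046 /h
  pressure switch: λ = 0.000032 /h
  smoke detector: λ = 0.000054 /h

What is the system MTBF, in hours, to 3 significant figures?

1920

Series of exponential components: λ_sys = Σ λ_i
λ_sys = 0.00039 + 0.000046 + 0.000032 + 0.000054 = 5.2200e-04 /h
MTBF = 1 / λ_sys = 1920 h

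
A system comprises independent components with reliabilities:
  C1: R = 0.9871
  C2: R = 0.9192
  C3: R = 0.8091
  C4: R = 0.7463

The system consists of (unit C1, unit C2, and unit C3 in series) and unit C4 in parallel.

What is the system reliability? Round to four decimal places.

0.9325

Series (C1, C2, and C3): 0.987100 × 0.919200 × 0.809100 = 0.734131
Parallel ([0.734131] and C4): 1 − (1 − 0.734131)(1 − 0.746300) = 0.9325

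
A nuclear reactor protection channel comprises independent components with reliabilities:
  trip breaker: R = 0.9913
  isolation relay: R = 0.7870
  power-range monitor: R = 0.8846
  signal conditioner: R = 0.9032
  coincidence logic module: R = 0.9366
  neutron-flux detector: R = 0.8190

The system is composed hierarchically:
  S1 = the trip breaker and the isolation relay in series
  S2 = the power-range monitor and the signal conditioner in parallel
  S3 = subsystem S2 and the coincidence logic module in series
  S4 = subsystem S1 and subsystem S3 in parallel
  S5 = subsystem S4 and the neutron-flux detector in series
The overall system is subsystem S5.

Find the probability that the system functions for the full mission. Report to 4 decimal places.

0.8057

Series (trip breaker and isolation relay): 0.991300 × 0.787000 = 0.780153
Parallel (power-range monitor and signal conditioner): 1 − (1 − 0.884600)(1 − 0.903200) = 0.988829
Series ([0.988829] and coincidence logic module): 0.988829 × 0.936600 = 0.926137
Parallel ([0.780153] and [0.926137]): 1 − (1 − 0.780153)(1 − 0.926137) = 0.983761
Series ([0.983761] and neutron-flux detector): 0.983761 × 0.819000 = 0.8057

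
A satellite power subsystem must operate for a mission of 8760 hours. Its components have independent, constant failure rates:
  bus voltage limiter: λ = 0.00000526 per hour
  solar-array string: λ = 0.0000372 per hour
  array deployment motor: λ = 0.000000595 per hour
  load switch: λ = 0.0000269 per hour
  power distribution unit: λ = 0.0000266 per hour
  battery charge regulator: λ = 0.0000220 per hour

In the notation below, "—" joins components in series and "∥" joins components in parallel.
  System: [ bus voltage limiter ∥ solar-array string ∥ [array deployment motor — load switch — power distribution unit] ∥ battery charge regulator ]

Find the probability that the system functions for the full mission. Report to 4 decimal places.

0.9992

R(bus voltage limiter) = exp(−0.00000526 × 8760) = 0.954968
R(solar-array string) = exp(−0.0000372 × 8760) = 0.721898
R(array deployment motor) = exp(−0.000000595 × 8760) = 0.994801
R(load switch) = exp(−0.0000269 × 8760) = 0.790062
R(power distribution unit) = exp(−0.0000266 × 8760) = 0.792141
R(battery charge regulator) = exp(−0.0000220 × 8760) = 0.824713
Series (array deployment motor, load switch, and power distribution unit): 0.994801 × 0.790062 × 0.792141 = 0.622587
Parallel (bus voltage limiter, solar-array string, [0.622587], and battery charge regulator): 1 − (1 − 0.954968)(1 − 0.721898)(1 − 0.622587)(1 − 0.824713) = 0.9992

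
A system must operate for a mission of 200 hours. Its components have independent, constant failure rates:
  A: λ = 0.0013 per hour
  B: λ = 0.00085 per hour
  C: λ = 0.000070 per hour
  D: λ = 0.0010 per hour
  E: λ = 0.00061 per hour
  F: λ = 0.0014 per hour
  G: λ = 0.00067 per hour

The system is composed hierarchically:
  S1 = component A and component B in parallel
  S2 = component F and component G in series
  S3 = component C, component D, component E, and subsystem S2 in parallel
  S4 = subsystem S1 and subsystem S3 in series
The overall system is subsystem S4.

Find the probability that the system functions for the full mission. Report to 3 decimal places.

R(A) = exp(−0.0013 × 200) = 0.77105
R(B) = exp(−0.00085 × 200) = 0.84366
R(C) = exp(−0.000070 × 200) = 0.98610
R(D) = exp(−0.0010 × 200) = 0.81873
R(E) = exp(−0.00061 × 200) = 0.88515
R(F) = exp(−0.0014 × 200) = 0.75578
R(G) = exp(−0.00067 × 200) = 0.87459
Parallel (A and B): 1 − (1 − 0.77105)(1 − 0.84366) = 0.96421
Series (F and G): 0.75578 × 0.87459 = 0.66100
Parallel (C, D, E, and [0.66100]): 1 − (1 − 0.98610)(1 − 0.81873)(1 − 0.88515)(1 − 0.66100) = 0.99990
Series ([0.96421] and [0.99990]): 0.96421 × 0.99990 = 0.964

0.964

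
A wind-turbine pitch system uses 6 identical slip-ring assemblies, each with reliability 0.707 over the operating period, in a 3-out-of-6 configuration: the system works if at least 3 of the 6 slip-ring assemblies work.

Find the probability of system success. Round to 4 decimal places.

R = Σ_{i=3}^{6} C(6,i) p^i (1−p)^{6−i} with p = 0.707
C(6,3)·0.707^3·0.293^3 = 0.177783
C(6,4)·0.707^4·0.293^2 = 0.321739
C(6,5)·0.707^5·0.293^1 = 0.310539
C(6,6)·0.707^6·0.293^0 = 0.124887
Sum = 0.9349

0.9349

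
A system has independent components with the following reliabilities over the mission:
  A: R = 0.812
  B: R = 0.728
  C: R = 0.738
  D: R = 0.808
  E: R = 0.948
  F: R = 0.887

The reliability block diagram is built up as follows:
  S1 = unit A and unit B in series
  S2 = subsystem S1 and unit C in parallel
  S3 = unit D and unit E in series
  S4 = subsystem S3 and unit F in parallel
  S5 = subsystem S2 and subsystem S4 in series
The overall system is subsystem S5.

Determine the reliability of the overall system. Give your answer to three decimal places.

Series (A and B): 0.81200 × 0.72800 = 0.59114
Parallel ([0.59114] and C): 1 − (1 − 0.59114)(1 − 0.73800) = 0.89288
Series (D and E): 0.80800 × 0.94800 = 0.76598
Parallel ([0.76598] and F): 1 − (1 − 0.76598)(1 − 0.88700) = 0.97356
Series ([0.89288] and [0.97356]): 0.89288 × 0.97356 = 0.869

0.869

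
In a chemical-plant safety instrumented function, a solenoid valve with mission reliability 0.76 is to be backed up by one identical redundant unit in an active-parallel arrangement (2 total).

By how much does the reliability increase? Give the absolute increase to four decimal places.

0.1824

R_before = 0.76
R_after = 1 − (1 − 0.76)^2 = 0.9424
ΔR = 0.9424 − 0.76 = 0.1824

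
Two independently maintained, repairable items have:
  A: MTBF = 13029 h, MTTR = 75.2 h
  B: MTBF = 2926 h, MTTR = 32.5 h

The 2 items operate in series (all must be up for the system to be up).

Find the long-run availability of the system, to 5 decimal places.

A(A) = MTBF/(MTBF+MTTR) = 13029/(13029+75.2) = 0.994261
A(B) = MTBF/(MTBF+MTTR) = 2926/(2926+32.5) = 0.989015
Series availability: 0.994261 × 0.989015 = 0.98334

0.98334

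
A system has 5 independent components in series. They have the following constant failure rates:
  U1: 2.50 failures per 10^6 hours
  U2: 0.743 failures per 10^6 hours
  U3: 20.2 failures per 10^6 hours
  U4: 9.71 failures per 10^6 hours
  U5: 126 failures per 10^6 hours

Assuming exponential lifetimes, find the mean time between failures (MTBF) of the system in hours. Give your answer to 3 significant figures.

6280

Series of exponential components: λ_sys = Σ λ_i
λ_sys = 0.00000250 + 0.000000743 + 0.0000202 + 0.00000971 + 0.000126 = 1.5915e-04 /h
MTBF = 1 / λ_sys = 6280 h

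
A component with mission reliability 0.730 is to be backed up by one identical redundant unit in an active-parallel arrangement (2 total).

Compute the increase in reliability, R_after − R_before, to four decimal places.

0.1971

R_before = 0.730
R_after = 1 − (1 − 0.730)^2 = 0.9271
ΔR = 0.9271 − 0.730 = 0.1971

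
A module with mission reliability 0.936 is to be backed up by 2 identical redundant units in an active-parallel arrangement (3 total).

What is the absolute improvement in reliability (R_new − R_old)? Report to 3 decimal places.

0.064

R_before = 0.936
R_after = 1 − (1 − 0.936)^3 = 1.000
ΔR = 1.000 − 0.936 = 0.064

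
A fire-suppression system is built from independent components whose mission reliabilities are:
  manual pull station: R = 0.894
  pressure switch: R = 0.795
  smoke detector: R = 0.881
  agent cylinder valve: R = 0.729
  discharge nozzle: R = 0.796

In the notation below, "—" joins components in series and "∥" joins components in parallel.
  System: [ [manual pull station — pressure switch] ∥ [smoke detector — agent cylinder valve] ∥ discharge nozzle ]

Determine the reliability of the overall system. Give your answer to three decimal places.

Series (manual pull station and pressure switch): 0.89400 × 0.79500 = 0.71073
Series (smoke detector and agent cylinder valve): 0.88100 × 0.72900 = 0.64225
Parallel ([0.71073], [0.64225], and discharge nozzle): 1 − (1 − 0.71073)(1 − 0.64225)(1 − 0.79600) = 0.979

0.979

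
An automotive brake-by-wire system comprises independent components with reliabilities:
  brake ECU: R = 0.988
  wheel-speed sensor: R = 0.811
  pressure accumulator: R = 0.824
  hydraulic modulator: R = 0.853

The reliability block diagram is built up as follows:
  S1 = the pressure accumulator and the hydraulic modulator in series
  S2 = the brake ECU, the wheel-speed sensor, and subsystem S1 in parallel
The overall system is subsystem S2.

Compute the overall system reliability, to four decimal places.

0.9993

Series (pressure accumulator and hydraulic modulator): 0.824000 × 0.853000 = 0.702872
Parallel (brake ECU, wheel-speed sensor, and [0.702872]): 1 − (1 − 0.988000)(1 − 0.811000)(1 − 0.702872) = 0.9993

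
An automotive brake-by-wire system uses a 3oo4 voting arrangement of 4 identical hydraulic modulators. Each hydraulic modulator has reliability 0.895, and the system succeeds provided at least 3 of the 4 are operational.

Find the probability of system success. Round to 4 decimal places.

R = Σ_{i=3}^{4} C(4,i) p^i (1−p)^{4−i} with p = 0.895
C(4,3)·0.895^3·0.105^1 = 0.301105
C(4,4)·0.895^4·0.105^0 = 0.641641
Sum = 0.9427

0.9427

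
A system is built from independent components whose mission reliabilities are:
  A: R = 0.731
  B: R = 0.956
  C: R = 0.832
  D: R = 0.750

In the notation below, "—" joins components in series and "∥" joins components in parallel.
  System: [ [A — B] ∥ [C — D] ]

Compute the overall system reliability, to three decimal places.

Series (A and B): 0.73100 × 0.95600 = 0.69884
Series (C and D): 0.83200 × 0.75000 = 0.62400
Parallel ([0.69884] and [0.62400]): 1 − (1 − 0.69884)(1 − 0.62400) = 0.887

0.887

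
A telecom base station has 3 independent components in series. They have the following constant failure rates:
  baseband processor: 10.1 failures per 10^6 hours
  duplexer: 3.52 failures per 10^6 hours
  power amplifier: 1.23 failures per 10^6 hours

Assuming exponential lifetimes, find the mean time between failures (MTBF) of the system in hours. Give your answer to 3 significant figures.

Series of exponential components: λ_sys = Σ λ_i
λ_sys = 0.0000101 + 0.00000352 + 0.00000123 = 1.4850e-05 /h
MTBF = 1 / λ_sys = 67300 h

67300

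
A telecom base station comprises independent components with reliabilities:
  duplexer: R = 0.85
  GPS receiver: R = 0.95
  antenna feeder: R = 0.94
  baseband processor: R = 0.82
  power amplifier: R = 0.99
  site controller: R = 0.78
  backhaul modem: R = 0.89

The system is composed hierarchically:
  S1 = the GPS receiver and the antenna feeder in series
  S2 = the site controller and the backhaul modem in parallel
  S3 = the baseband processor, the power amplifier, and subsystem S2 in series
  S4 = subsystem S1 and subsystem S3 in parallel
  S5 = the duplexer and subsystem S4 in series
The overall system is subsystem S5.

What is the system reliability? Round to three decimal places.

0.831

Series (GPS receiver and antenna feeder): 0.95000 × 0.94000 = 0.89300
Parallel (site controller and backhaul modem): 1 − (1 − 0.78000)(1 − 0.89000) = 0.97580
Series (baseband processor, power amplifier, and [0.97580]): 0.82000 × 0.99000 × 0.97580 = 0.79215
Parallel ([0.89300] and [0.79215]): 1 − (1 − 0.89300)(1 − 0.79215) = 0.97776
Series (duplexer and [0.97776]): 0.85000 × 0.97776 = 0.831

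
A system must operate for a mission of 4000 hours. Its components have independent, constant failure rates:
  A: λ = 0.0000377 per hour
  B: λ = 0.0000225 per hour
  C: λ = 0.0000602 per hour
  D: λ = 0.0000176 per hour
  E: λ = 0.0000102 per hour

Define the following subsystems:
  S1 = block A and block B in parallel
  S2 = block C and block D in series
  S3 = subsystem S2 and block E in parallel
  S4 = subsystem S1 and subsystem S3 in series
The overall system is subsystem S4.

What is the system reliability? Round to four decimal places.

R(A) = exp(−0.0000377 × 4000) = 0.860020
R(B) = exp(−0.0000225 × 4000) = 0.913931
R(C) = exp(−0.0000602 × 4000) = 0.785999
R(D) = exp(−0.0000176 × 4000) = 0.932021
R(E) = exp(−0.0000102 × 4000) = 0.960021
Parallel (A and B): 1 − (1 − 0.860020)(1 − 0.913931) = 0.987952
Series (C and D): 0.785999 × 0.932021 = 0.732568
Parallel ([0.732568] and E): 1 − (1 − 0.732568)(1 − 0.960021) = 0.989308
Series ([0.987952] and [0.989308]): 0.987952 × 0.989308 = 0.9774

0.9774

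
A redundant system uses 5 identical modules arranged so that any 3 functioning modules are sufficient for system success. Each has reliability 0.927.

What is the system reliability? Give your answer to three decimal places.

0.997

R = Σ_{i=3}^{5} C(5,i) p^i (1−p)^{5−i} with p = 0.927
C(5,3)·0.927^3·0.073^2 = 0.04245
C(5,4)·0.927^4·0.073^1 = 0.26953
C(5,5)·0.927^5·0.073^0 = 0.68454
Sum = 0.997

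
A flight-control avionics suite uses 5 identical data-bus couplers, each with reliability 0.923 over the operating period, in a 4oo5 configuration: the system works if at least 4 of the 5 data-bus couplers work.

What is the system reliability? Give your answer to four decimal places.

R = Σ_{i=4}^{5} C(5,i) p^i (1−p)^{5−i} with p = 0.923
C(5,4)·0.923^4·0.077^1 = 0.279426
C(5,5)·0.923^5·0.077^0 = 0.669898
Sum = 0.9493

0.9493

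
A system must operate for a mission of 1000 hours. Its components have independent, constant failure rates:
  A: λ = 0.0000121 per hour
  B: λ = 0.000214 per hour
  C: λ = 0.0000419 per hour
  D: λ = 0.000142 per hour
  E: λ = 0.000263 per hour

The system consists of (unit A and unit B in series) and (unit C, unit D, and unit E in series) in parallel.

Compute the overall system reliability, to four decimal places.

0.9271

R(A) = exp(−0.0000121 × 1000) = 0.987973
R(B) = exp(−0.000214 × 1000) = 0.807348
R(C) = exp(−0.0000419 × 1000) = 0.958966
R(D) = exp(−0.000142 × 1000) = 0.867621
R(E) = exp(−0.000263 × 1000) = 0.768742
Series (A and B): 0.987973 × 0.807348 = 0.797638
Series (C, D, and E): 0.958966 × 0.867621 × 0.768742 = 0.639608
Parallel ([0.797638] and [0.639608]): 1 − (1 − 0.797638)(1 − 0.639608) = 0.9271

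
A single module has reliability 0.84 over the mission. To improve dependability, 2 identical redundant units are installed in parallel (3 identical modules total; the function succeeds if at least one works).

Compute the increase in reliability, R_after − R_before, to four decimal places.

0.1559

R_before = 0.84
R_after = 1 − (1 − 0.84)^3 = 0.9959
ΔR = 0.9959 − 0.84 = 0.1559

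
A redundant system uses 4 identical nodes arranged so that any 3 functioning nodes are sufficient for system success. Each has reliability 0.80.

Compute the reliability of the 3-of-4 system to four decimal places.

R = Σ_{i=3}^{4} C(4,i) p^i (1−p)^{4−i} with p = 0.80
C(4,3)·0.80^3·0.20^1 = 0.409600
C(4,4)·0.80^4·0.20^0 = 0.409600
Sum = 0.8192

0.8192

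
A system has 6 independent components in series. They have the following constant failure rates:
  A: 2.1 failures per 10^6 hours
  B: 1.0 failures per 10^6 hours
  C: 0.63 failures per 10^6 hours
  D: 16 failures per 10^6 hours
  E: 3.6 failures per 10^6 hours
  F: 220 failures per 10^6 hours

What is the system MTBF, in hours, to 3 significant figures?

Series of exponential components: λ_sys = Σ λ_i
λ_sys = 0.0000021 + 0.0000010 + 0.00000063 + 0.000016 + 0.0000036 + 0.00022 = 2.4333e-04 /h
MTBF = 1 / λ_sys = 4110 h

4110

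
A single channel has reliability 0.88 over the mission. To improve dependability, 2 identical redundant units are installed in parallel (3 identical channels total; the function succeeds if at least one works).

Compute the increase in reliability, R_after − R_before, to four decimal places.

R_before = 0.88
R_after = 1 − (1 − 0.88)^3 = 0.9983
ΔR = 0.9983 − 0.88 = 0.1183

0.1183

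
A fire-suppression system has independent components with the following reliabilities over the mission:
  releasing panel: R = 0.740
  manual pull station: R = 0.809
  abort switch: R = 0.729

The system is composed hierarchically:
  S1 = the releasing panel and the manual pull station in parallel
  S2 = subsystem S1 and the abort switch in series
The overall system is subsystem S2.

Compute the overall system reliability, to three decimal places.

Parallel (releasing panel and manual pull station): 1 − (1 − 0.74000)(1 − 0.80900) = 0.95034
Series ([0.95034] and abort switch): 0.95034 × 0.72900 = 0.693

0.693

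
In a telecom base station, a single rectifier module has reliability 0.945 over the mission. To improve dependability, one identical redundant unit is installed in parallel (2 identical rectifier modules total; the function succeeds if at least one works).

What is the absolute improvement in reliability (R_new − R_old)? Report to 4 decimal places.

0.0520

R_before = 0.945
R_after = 1 − (1 − 0.945)^2 = 0.9970
ΔR = 0.9970 − 0.945 = 0.0520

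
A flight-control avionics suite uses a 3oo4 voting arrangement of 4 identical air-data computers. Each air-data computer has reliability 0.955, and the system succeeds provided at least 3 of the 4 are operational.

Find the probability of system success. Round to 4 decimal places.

0.9886

R = Σ_{i=3}^{4} C(4,i) p^i (1−p)^{4−i} with p = 0.955
C(4,3)·0.955^3·0.045^1 = 0.156777
C(4,4)·0.955^4·0.045^0 = 0.831790
Sum = 0.9886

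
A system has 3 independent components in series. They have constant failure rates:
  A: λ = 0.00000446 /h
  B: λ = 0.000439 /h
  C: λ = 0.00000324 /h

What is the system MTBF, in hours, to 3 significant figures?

Series of exponential components: λ_sys = Σ λ_i
λ_sys = 0.00000446 + 0.000439 + 0.00000324 = 4.4670e-04 /h
MTBF = 1 / λ_sys = 2240 h

2240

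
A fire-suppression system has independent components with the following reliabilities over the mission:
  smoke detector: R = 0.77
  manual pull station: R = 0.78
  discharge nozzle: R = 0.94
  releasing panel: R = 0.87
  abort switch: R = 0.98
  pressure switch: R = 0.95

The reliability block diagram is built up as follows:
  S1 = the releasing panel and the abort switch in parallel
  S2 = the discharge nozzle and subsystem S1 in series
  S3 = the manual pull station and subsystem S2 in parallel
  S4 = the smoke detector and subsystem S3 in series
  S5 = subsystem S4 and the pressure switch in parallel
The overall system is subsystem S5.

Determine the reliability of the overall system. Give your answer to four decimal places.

0.9880

Parallel (releasing panel and abort switch): 1 − (1 − 0.870000)(1 − 0.980000) = 0.997400
Series (discharge nozzle and [0.997400]): 0.940000 × 0.997400 = 0.937556
Parallel (manual pull station and [0.937556]): 1 − (1 − 0.780000)(1 − 0.937556) = 0.986262
Series (smoke detector and [0.986262]): 0.770000 × 0.986262 = 0.759422
Parallel ([0.759422] and pressure switch): 1 − (1 − 0.759422)(1 − 0.950000) = 0.9880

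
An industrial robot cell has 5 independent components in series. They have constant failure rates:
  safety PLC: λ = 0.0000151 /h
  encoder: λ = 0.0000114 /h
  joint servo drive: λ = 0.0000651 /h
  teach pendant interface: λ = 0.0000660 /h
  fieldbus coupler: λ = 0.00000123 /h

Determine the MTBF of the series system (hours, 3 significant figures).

Series of exponential components: λ_sys = Σ λ_i
λ_sys = 0.0000151 + 0.0000114 + 0.0000651 + 0.0000660 + 0.00000123 = 1.5883e-04 /h
MTBF = 1 / λ_sys = 6300 h

6300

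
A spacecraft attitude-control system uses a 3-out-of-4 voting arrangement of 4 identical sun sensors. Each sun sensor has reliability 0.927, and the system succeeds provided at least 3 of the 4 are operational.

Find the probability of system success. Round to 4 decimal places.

0.9711

R = Σ_{i=3}^{4} C(4,i) p^i (1−p)^{4−i} with p = 0.927
C(4,3)·0.927^3·0.073^1 = 0.232607
C(4,4)·0.927^4·0.073^0 = 0.738446
Sum = 0.9711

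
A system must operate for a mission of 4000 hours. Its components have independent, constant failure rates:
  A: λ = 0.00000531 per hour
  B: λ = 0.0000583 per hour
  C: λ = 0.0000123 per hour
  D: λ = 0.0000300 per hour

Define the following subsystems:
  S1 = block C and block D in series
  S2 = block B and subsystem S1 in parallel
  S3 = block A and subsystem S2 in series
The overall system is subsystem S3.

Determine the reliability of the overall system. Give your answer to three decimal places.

R(A) = exp(−0.00000531 × 4000) = 0.97898
R(B) = exp(−0.0000583 × 4000) = 0.79200
R(C) = exp(−0.0000123 × 4000) = 0.95199
R(D) = exp(−0.0000300 × 4000) = 0.88692
Series (C and D): 0.95199 × 0.88692 = 0.84434
Parallel (B and [0.84434]): 1 − (1 − 0.79200)(1 − 0.84434) = 0.96762
Series (A and [0.96762]): 0.97898 × 0.96762 = 0.947

0.947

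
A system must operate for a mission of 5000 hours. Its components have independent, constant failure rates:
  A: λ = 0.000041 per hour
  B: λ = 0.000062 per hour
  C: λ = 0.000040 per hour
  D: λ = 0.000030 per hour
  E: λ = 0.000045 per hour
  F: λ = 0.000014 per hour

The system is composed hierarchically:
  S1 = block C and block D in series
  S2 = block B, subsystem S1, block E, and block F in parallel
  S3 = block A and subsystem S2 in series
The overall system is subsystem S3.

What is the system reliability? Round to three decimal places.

R(A) = exp(−0.000041 × 5000) = 0.81465
R(B) = exp(−0.000062 × 5000) = 0.73345
R(C) = exp(−0.000040 × 5000) = 0.81873
R(D) = exp(−0.000030 × 5000) = 0.86071
R(E) = exp(−0.000045 × 5000) = 0.79852
R(F) = exp(−0.000014 × 5000) = 0.93239
Series (C and D): 0.81873 × 0.86071 = 0.70469
Parallel (B, [0.70469], E, and F): 1 − (1 − 0.73345)(1 − 0.70469)(1 − 0.79852)(1 − 0.93239) = 0.99893
Series (A and [0.99893]): 0.81465 × 0.99893 = 0.814

0.814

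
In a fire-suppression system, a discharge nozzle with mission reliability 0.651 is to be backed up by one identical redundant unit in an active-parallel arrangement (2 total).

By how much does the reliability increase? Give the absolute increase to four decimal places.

R_before = 0.651
R_after = 1 − (1 − 0.651)^2 = 0.8782
ΔR = 0.8782 − 0.651 = 0.2272

0.2272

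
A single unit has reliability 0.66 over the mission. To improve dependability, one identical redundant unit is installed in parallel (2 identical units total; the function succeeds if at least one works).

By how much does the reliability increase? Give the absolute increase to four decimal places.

0.2244

R_before = 0.66
R_after = 1 − (1 − 0.66)^2 = 0.8844
ΔR = 0.8844 − 0.66 = 0.2244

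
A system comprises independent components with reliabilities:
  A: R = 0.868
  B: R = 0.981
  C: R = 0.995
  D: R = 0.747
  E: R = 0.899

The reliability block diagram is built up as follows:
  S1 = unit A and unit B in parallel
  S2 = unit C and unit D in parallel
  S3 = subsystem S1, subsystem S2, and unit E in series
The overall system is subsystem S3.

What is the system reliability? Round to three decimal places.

Parallel (A and B): 1 − (1 − 0.86800)(1 − 0.98100) = 0.99749
Parallel (C and D): 1 − (1 − 0.99500)(1 − 0.74700) = 0.99874
Series ([0.99749], [0.99874], and E): 0.99749 × 0.99874 × 0.89900 = 0.896

0.896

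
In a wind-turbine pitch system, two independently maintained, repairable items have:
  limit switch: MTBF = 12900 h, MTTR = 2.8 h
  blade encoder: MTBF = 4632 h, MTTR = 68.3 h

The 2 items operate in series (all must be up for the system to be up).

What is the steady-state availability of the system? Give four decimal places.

A(limit switch) = MTBF/(MTBF+MTTR) = 12900/(12900+2.8) = 0.999783
A(blade encoder) = MTBF/(MTBF+MTTR) = 4632/(4632+68.3) = 0.985469
Series availability: 0.999783 × 0.985469 = 0.9853

0.9853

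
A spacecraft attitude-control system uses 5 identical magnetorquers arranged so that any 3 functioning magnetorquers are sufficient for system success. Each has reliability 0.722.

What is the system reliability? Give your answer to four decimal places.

R = Σ_{i=3}^{5} C(5,i) p^i (1−p)^{5−i} with p = 0.722
C(5,3)·0.722^3·0.278^2 = 0.290872
C(5,4)·0.722^4·0.278^1 = 0.377714
C(5,5)·0.722^5·0.278^0 = 0.196194
Sum = 0.8648

0.8648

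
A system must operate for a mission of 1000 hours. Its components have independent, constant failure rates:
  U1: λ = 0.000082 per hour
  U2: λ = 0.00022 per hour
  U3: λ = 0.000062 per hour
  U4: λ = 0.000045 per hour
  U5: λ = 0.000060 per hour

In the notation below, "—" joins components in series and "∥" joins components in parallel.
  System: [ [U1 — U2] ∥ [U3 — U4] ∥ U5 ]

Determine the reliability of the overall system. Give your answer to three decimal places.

0.998

R(U1) = exp(−0.000082 × 1000) = 0.92127
R(U2) = exp(−0.00022 × 1000) = 0.80252
R(U3) = exp(−0.000062 × 1000) = 0.93988
R(U4) = exp(−0.000045 × 1000) = 0.95600
R(U5) = exp(−0.000060 × 1000) = 0.94176
Series (U1 and U2): 0.92127 × 0.80252 = 0.73934
Series (U3 and U4): 0.93988 × 0.95600 = 0.89853
Parallel ([0.73934], [0.89853], and U5): 1 − (1 − 0.73934)(1 − 0.89853)(1 − 0.94176) = 0.998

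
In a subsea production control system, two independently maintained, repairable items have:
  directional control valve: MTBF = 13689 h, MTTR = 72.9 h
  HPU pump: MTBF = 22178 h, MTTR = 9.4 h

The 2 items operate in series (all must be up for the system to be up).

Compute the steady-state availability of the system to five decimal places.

0.99428

A(directional control valve) = MTBF/(MTBF+MTTR) = 13689/(13689+72.9) = 0.994703
A(HPU pump) = MTBF/(MTBF+MTTR) = 22178/(22178+9.4) = 0.999576
Series availability: 0.994703 × 0.999576 = 0.99428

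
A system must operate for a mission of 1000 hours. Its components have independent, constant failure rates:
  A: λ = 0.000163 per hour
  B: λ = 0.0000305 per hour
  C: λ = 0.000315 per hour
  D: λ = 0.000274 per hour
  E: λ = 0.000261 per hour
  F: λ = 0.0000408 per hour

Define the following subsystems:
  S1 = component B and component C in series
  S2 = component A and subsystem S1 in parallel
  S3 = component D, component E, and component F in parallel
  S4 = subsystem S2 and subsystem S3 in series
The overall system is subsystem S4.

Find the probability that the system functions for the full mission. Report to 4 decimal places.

R(A) = exp(−0.000163 × 1000) = 0.849591
R(B) = exp(−0.0000305 × 1000) = 0.969960
R(C) = exp(−0.000315 × 1000) = 0.729789
R(D) = exp(−0.000274 × 1000) = 0.760332
R(E) = exp(−0.000261 × 1000) = 0.770281
R(F) = exp(−0.0000408 × 1000) = 0.960021
Series (B and C): 0.969960 × 0.729789 = 0.707866
Parallel (A and [0.707866]): 1 − (1 − 0.849591)(1 − 0.707866) = 0.956060
Parallel (D, E, and F): 1 − (1 − 0.760332)(1 − 0.770281)(1 − 0.960021) = 0.997799
Series ([0.956060] and [0.997799]): 0.956060 × 0.997799 = 0.9540

0.9540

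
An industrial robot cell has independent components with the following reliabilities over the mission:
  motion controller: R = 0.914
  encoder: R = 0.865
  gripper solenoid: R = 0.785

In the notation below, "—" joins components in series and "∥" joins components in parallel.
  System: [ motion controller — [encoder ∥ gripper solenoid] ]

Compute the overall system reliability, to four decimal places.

0.8875

Parallel (encoder and gripper solenoid): 1 − (1 − 0.865000)(1 − 0.785000) = 0.970975
Series (motion controller and [0.970975]): 0.914000 × 0.970975 = 0.8875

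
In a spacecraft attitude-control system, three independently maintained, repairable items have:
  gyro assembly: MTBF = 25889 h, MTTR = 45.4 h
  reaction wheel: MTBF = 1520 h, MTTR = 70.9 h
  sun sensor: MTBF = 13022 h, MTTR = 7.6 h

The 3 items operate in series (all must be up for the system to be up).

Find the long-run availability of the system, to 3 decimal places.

0.953

A(gyro assembly) = MTBF/(MTBF+MTTR) = 25889/(25889+45.4) = 0.998249
A(reaction wheel) = MTBF/(MTBF+MTTR) = 1520/(1520+70.9) = 0.955434
A(sun sensor) = MTBF/(MTBF+MTTR) = 13022/(13022+7.6) = 0.999417
Series availability: 0.998249 × 0.955434 × 0.999417 = 0.953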